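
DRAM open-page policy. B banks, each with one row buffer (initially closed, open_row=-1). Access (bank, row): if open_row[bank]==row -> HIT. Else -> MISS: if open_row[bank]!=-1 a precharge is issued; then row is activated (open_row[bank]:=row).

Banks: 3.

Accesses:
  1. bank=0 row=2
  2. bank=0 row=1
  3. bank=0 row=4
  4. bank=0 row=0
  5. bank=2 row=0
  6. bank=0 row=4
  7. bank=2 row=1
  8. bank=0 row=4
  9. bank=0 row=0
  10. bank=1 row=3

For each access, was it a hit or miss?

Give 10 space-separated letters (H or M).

Answer: M M M M M M M H M M

Derivation:
Acc 1: bank0 row2 -> MISS (open row2); precharges=0
Acc 2: bank0 row1 -> MISS (open row1); precharges=1
Acc 3: bank0 row4 -> MISS (open row4); precharges=2
Acc 4: bank0 row0 -> MISS (open row0); precharges=3
Acc 5: bank2 row0 -> MISS (open row0); precharges=3
Acc 6: bank0 row4 -> MISS (open row4); precharges=4
Acc 7: bank2 row1 -> MISS (open row1); precharges=5
Acc 8: bank0 row4 -> HIT
Acc 9: bank0 row0 -> MISS (open row0); precharges=6
Acc 10: bank1 row3 -> MISS (open row3); precharges=6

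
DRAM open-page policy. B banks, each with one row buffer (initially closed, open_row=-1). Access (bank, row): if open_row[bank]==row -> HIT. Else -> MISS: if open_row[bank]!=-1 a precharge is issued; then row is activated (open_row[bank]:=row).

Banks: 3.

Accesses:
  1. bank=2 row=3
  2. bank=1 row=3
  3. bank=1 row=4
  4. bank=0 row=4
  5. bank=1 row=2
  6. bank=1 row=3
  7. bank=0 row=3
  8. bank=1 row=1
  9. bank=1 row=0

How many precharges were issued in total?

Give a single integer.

Answer: 6

Derivation:
Acc 1: bank2 row3 -> MISS (open row3); precharges=0
Acc 2: bank1 row3 -> MISS (open row3); precharges=0
Acc 3: bank1 row4 -> MISS (open row4); precharges=1
Acc 4: bank0 row4 -> MISS (open row4); precharges=1
Acc 5: bank1 row2 -> MISS (open row2); precharges=2
Acc 6: bank1 row3 -> MISS (open row3); precharges=3
Acc 7: bank0 row3 -> MISS (open row3); precharges=4
Acc 8: bank1 row1 -> MISS (open row1); precharges=5
Acc 9: bank1 row0 -> MISS (open row0); precharges=6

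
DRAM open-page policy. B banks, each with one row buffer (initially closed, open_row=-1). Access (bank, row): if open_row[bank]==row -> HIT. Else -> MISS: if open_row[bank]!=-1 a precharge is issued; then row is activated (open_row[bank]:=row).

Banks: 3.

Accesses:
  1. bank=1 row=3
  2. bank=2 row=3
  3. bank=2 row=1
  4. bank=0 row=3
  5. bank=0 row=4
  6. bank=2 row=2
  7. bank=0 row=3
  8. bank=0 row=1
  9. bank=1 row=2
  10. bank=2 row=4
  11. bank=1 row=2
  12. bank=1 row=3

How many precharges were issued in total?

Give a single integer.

Acc 1: bank1 row3 -> MISS (open row3); precharges=0
Acc 2: bank2 row3 -> MISS (open row3); precharges=0
Acc 3: bank2 row1 -> MISS (open row1); precharges=1
Acc 4: bank0 row3 -> MISS (open row3); precharges=1
Acc 5: bank0 row4 -> MISS (open row4); precharges=2
Acc 6: bank2 row2 -> MISS (open row2); precharges=3
Acc 7: bank0 row3 -> MISS (open row3); precharges=4
Acc 8: bank0 row1 -> MISS (open row1); precharges=5
Acc 9: bank1 row2 -> MISS (open row2); precharges=6
Acc 10: bank2 row4 -> MISS (open row4); precharges=7
Acc 11: bank1 row2 -> HIT
Acc 12: bank1 row3 -> MISS (open row3); precharges=8

Answer: 8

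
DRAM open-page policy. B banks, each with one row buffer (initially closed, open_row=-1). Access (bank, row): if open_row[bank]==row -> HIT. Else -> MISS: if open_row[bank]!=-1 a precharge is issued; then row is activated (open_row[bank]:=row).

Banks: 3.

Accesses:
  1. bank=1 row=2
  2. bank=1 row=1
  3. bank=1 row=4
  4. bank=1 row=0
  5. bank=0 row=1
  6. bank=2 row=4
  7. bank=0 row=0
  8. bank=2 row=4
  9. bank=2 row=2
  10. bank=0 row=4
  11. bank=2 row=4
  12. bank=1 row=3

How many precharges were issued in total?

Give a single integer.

Answer: 8

Derivation:
Acc 1: bank1 row2 -> MISS (open row2); precharges=0
Acc 2: bank1 row1 -> MISS (open row1); precharges=1
Acc 3: bank1 row4 -> MISS (open row4); precharges=2
Acc 4: bank1 row0 -> MISS (open row0); precharges=3
Acc 5: bank0 row1 -> MISS (open row1); precharges=3
Acc 6: bank2 row4 -> MISS (open row4); precharges=3
Acc 7: bank0 row0 -> MISS (open row0); precharges=4
Acc 8: bank2 row4 -> HIT
Acc 9: bank2 row2 -> MISS (open row2); precharges=5
Acc 10: bank0 row4 -> MISS (open row4); precharges=6
Acc 11: bank2 row4 -> MISS (open row4); precharges=7
Acc 12: bank1 row3 -> MISS (open row3); precharges=8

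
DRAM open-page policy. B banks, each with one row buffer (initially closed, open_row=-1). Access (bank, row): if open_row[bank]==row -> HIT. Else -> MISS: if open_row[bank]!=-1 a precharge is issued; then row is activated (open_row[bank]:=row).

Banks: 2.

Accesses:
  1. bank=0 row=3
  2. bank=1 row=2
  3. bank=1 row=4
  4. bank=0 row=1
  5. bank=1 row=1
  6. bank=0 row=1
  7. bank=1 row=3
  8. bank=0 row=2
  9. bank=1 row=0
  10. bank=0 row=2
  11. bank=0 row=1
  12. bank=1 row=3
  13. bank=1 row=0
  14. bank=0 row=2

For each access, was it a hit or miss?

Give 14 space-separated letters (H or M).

Acc 1: bank0 row3 -> MISS (open row3); precharges=0
Acc 2: bank1 row2 -> MISS (open row2); precharges=0
Acc 3: bank1 row4 -> MISS (open row4); precharges=1
Acc 4: bank0 row1 -> MISS (open row1); precharges=2
Acc 5: bank1 row1 -> MISS (open row1); precharges=3
Acc 6: bank0 row1 -> HIT
Acc 7: bank1 row3 -> MISS (open row3); precharges=4
Acc 8: bank0 row2 -> MISS (open row2); precharges=5
Acc 9: bank1 row0 -> MISS (open row0); precharges=6
Acc 10: bank0 row2 -> HIT
Acc 11: bank0 row1 -> MISS (open row1); precharges=7
Acc 12: bank1 row3 -> MISS (open row3); precharges=8
Acc 13: bank1 row0 -> MISS (open row0); precharges=9
Acc 14: bank0 row2 -> MISS (open row2); precharges=10

Answer: M M M M M H M M M H M M M M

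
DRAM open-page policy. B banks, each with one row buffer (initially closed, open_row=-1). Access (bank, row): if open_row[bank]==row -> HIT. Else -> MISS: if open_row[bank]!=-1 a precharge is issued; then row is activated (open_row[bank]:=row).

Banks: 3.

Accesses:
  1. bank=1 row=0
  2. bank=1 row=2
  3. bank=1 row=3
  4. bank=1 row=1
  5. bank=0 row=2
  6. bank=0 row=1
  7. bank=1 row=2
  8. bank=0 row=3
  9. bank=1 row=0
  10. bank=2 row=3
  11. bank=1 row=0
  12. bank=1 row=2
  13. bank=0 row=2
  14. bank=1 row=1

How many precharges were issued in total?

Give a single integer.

Answer: 10

Derivation:
Acc 1: bank1 row0 -> MISS (open row0); precharges=0
Acc 2: bank1 row2 -> MISS (open row2); precharges=1
Acc 3: bank1 row3 -> MISS (open row3); precharges=2
Acc 4: bank1 row1 -> MISS (open row1); precharges=3
Acc 5: bank0 row2 -> MISS (open row2); precharges=3
Acc 6: bank0 row1 -> MISS (open row1); precharges=4
Acc 7: bank1 row2 -> MISS (open row2); precharges=5
Acc 8: bank0 row3 -> MISS (open row3); precharges=6
Acc 9: bank1 row0 -> MISS (open row0); precharges=7
Acc 10: bank2 row3 -> MISS (open row3); precharges=7
Acc 11: bank1 row0 -> HIT
Acc 12: bank1 row2 -> MISS (open row2); precharges=8
Acc 13: bank0 row2 -> MISS (open row2); precharges=9
Acc 14: bank1 row1 -> MISS (open row1); precharges=10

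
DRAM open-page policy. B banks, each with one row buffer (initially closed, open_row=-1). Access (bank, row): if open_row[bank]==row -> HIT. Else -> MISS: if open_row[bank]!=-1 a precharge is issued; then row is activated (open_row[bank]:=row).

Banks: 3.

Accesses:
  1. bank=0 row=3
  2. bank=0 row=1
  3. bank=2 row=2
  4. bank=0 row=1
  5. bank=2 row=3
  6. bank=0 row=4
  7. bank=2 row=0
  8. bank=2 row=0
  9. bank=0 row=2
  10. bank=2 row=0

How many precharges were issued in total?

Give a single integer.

Answer: 5

Derivation:
Acc 1: bank0 row3 -> MISS (open row3); precharges=0
Acc 2: bank0 row1 -> MISS (open row1); precharges=1
Acc 3: bank2 row2 -> MISS (open row2); precharges=1
Acc 4: bank0 row1 -> HIT
Acc 5: bank2 row3 -> MISS (open row3); precharges=2
Acc 6: bank0 row4 -> MISS (open row4); precharges=3
Acc 7: bank2 row0 -> MISS (open row0); precharges=4
Acc 8: bank2 row0 -> HIT
Acc 9: bank0 row2 -> MISS (open row2); precharges=5
Acc 10: bank2 row0 -> HIT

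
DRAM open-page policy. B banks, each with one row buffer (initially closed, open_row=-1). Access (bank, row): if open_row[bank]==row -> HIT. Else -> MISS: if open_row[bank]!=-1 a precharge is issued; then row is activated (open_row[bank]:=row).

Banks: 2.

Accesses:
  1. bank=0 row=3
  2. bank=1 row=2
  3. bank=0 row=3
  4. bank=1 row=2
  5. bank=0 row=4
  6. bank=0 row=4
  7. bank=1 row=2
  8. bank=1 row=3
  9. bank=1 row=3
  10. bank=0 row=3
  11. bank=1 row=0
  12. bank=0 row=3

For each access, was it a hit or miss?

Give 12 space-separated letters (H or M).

Answer: M M H H M H H M H M M H

Derivation:
Acc 1: bank0 row3 -> MISS (open row3); precharges=0
Acc 2: bank1 row2 -> MISS (open row2); precharges=0
Acc 3: bank0 row3 -> HIT
Acc 4: bank1 row2 -> HIT
Acc 5: bank0 row4 -> MISS (open row4); precharges=1
Acc 6: bank0 row4 -> HIT
Acc 7: bank1 row2 -> HIT
Acc 8: bank1 row3 -> MISS (open row3); precharges=2
Acc 9: bank1 row3 -> HIT
Acc 10: bank0 row3 -> MISS (open row3); precharges=3
Acc 11: bank1 row0 -> MISS (open row0); precharges=4
Acc 12: bank0 row3 -> HIT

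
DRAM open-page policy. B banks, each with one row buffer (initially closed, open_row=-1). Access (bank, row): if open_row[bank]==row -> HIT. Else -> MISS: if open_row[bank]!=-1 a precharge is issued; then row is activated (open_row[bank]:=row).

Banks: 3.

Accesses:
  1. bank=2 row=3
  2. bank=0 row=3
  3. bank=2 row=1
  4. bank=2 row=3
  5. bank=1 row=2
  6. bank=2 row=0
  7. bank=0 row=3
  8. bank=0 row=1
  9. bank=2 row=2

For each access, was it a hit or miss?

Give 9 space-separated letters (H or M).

Answer: M M M M M M H M M

Derivation:
Acc 1: bank2 row3 -> MISS (open row3); precharges=0
Acc 2: bank0 row3 -> MISS (open row3); precharges=0
Acc 3: bank2 row1 -> MISS (open row1); precharges=1
Acc 4: bank2 row3 -> MISS (open row3); precharges=2
Acc 5: bank1 row2 -> MISS (open row2); precharges=2
Acc 6: bank2 row0 -> MISS (open row0); precharges=3
Acc 7: bank0 row3 -> HIT
Acc 8: bank0 row1 -> MISS (open row1); precharges=4
Acc 9: bank2 row2 -> MISS (open row2); precharges=5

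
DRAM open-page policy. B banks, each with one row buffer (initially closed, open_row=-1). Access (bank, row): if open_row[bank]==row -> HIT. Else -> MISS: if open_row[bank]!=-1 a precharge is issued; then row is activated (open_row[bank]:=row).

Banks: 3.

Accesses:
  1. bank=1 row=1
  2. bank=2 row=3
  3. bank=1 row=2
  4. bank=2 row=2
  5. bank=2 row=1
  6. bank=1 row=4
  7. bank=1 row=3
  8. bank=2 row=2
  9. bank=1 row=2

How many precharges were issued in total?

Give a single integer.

Answer: 7

Derivation:
Acc 1: bank1 row1 -> MISS (open row1); precharges=0
Acc 2: bank2 row3 -> MISS (open row3); precharges=0
Acc 3: bank1 row2 -> MISS (open row2); precharges=1
Acc 4: bank2 row2 -> MISS (open row2); precharges=2
Acc 5: bank2 row1 -> MISS (open row1); precharges=3
Acc 6: bank1 row4 -> MISS (open row4); precharges=4
Acc 7: bank1 row3 -> MISS (open row3); precharges=5
Acc 8: bank2 row2 -> MISS (open row2); precharges=6
Acc 9: bank1 row2 -> MISS (open row2); precharges=7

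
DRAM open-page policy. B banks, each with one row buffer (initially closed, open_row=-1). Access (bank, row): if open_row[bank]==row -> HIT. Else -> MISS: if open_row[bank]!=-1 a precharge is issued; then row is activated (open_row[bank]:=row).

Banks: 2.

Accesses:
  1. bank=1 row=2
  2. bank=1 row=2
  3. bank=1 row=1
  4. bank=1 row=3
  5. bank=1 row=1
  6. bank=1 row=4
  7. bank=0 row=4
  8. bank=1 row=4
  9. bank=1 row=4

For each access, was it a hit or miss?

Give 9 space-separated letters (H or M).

Acc 1: bank1 row2 -> MISS (open row2); precharges=0
Acc 2: bank1 row2 -> HIT
Acc 3: bank1 row1 -> MISS (open row1); precharges=1
Acc 4: bank1 row3 -> MISS (open row3); precharges=2
Acc 5: bank1 row1 -> MISS (open row1); precharges=3
Acc 6: bank1 row4 -> MISS (open row4); precharges=4
Acc 7: bank0 row4 -> MISS (open row4); precharges=4
Acc 8: bank1 row4 -> HIT
Acc 9: bank1 row4 -> HIT

Answer: M H M M M M M H H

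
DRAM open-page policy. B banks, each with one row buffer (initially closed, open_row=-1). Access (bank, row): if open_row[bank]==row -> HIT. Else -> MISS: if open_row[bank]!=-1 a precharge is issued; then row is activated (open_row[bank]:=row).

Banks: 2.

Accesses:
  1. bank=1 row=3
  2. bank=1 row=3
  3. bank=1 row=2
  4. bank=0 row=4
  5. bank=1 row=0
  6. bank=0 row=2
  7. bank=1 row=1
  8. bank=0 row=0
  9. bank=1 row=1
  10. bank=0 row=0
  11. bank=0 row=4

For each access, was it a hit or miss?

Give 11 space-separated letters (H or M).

Answer: M H M M M M M M H H M

Derivation:
Acc 1: bank1 row3 -> MISS (open row3); precharges=0
Acc 2: bank1 row3 -> HIT
Acc 3: bank1 row2 -> MISS (open row2); precharges=1
Acc 4: bank0 row4 -> MISS (open row4); precharges=1
Acc 5: bank1 row0 -> MISS (open row0); precharges=2
Acc 6: bank0 row2 -> MISS (open row2); precharges=3
Acc 7: bank1 row1 -> MISS (open row1); precharges=4
Acc 8: bank0 row0 -> MISS (open row0); precharges=5
Acc 9: bank1 row1 -> HIT
Acc 10: bank0 row0 -> HIT
Acc 11: bank0 row4 -> MISS (open row4); precharges=6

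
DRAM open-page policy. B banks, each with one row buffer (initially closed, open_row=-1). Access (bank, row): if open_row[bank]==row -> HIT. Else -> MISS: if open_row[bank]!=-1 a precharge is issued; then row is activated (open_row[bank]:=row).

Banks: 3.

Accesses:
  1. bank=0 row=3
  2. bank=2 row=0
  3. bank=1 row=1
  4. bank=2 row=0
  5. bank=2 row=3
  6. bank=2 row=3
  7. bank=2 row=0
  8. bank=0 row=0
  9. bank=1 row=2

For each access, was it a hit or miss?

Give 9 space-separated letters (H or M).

Answer: M M M H M H M M M

Derivation:
Acc 1: bank0 row3 -> MISS (open row3); precharges=0
Acc 2: bank2 row0 -> MISS (open row0); precharges=0
Acc 3: bank1 row1 -> MISS (open row1); precharges=0
Acc 4: bank2 row0 -> HIT
Acc 5: bank2 row3 -> MISS (open row3); precharges=1
Acc 6: bank2 row3 -> HIT
Acc 7: bank2 row0 -> MISS (open row0); precharges=2
Acc 8: bank0 row0 -> MISS (open row0); precharges=3
Acc 9: bank1 row2 -> MISS (open row2); precharges=4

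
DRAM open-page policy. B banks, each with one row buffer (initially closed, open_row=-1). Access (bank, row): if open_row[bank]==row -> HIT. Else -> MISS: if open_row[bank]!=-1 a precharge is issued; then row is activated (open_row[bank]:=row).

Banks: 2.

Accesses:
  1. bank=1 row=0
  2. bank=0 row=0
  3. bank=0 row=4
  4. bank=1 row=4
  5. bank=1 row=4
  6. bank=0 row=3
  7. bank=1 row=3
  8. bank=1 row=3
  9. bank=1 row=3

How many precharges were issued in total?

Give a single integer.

Answer: 4

Derivation:
Acc 1: bank1 row0 -> MISS (open row0); precharges=0
Acc 2: bank0 row0 -> MISS (open row0); precharges=0
Acc 3: bank0 row4 -> MISS (open row4); precharges=1
Acc 4: bank1 row4 -> MISS (open row4); precharges=2
Acc 5: bank1 row4 -> HIT
Acc 6: bank0 row3 -> MISS (open row3); precharges=3
Acc 7: bank1 row3 -> MISS (open row3); precharges=4
Acc 8: bank1 row3 -> HIT
Acc 9: bank1 row3 -> HIT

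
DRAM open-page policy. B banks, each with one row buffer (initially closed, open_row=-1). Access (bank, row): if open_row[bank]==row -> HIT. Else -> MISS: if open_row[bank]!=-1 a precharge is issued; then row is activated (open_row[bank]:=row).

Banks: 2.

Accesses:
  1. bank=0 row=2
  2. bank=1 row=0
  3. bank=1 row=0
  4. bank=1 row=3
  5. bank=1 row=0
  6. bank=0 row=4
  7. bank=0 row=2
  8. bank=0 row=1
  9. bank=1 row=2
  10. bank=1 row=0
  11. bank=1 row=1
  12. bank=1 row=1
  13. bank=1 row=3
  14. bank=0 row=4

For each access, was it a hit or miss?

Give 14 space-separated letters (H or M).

Answer: M M H M M M M M M M M H M M

Derivation:
Acc 1: bank0 row2 -> MISS (open row2); precharges=0
Acc 2: bank1 row0 -> MISS (open row0); precharges=0
Acc 3: bank1 row0 -> HIT
Acc 4: bank1 row3 -> MISS (open row3); precharges=1
Acc 5: bank1 row0 -> MISS (open row0); precharges=2
Acc 6: bank0 row4 -> MISS (open row4); precharges=3
Acc 7: bank0 row2 -> MISS (open row2); precharges=4
Acc 8: bank0 row1 -> MISS (open row1); precharges=5
Acc 9: bank1 row2 -> MISS (open row2); precharges=6
Acc 10: bank1 row0 -> MISS (open row0); precharges=7
Acc 11: bank1 row1 -> MISS (open row1); precharges=8
Acc 12: bank1 row1 -> HIT
Acc 13: bank1 row3 -> MISS (open row3); precharges=9
Acc 14: bank0 row4 -> MISS (open row4); precharges=10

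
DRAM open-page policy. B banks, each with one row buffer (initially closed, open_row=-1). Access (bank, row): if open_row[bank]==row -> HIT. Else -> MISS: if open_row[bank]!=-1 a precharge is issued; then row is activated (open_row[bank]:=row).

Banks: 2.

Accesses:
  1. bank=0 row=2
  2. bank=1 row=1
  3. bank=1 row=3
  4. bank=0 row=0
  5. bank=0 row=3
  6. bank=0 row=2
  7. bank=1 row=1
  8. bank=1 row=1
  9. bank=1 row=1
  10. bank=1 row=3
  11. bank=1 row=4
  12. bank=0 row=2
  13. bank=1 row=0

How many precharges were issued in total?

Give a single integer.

Answer: 8

Derivation:
Acc 1: bank0 row2 -> MISS (open row2); precharges=0
Acc 2: bank1 row1 -> MISS (open row1); precharges=0
Acc 3: bank1 row3 -> MISS (open row3); precharges=1
Acc 4: bank0 row0 -> MISS (open row0); precharges=2
Acc 5: bank0 row3 -> MISS (open row3); precharges=3
Acc 6: bank0 row2 -> MISS (open row2); precharges=4
Acc 7: bank1 row1 -> MISS (open row1); precharges=5
Acc 8: bank1 row1 -> HIT
Acc 9: bank1 row1 -> HIT
Acc 10: bank1 row3 -> MISS (open row3); precharges=6
Acc 11: bank1 row4 -> MISS (open row4); precharges=7
Acc 12: bank0 row2 -> HIT
Acc 13: bank1 row0 -> MISS (open row0); precharges=8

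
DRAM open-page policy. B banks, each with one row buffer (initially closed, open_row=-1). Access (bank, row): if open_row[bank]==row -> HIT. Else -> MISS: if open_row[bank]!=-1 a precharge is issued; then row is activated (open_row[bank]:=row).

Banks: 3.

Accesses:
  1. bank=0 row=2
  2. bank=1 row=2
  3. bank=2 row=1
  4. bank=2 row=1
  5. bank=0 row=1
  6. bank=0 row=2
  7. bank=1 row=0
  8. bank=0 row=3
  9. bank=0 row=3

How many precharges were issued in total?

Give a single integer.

Acc 1: bank0 row2 -> MISS (open row2); precharges=0
Acc 2: bank1 row2 -> MISS (open row2); precharges=0
Acc 3: bank2 row1 -> MISS (open row1); precharges=0
Acc 4: bank2 row1 -> HIT
Acc 5: bank0 row1 -> MISS (open row1); precharges=1
Acc 6: bank0 row2 -> MISS (open row2); precharges=2
Acc 7: bank1 row0 -> MISS (open row0); precharges=3
Acc 8: bank0 row3 -> MISS (open row3); precharges=4
Acc 9: bank0 row3 -> HIT

Answer: 4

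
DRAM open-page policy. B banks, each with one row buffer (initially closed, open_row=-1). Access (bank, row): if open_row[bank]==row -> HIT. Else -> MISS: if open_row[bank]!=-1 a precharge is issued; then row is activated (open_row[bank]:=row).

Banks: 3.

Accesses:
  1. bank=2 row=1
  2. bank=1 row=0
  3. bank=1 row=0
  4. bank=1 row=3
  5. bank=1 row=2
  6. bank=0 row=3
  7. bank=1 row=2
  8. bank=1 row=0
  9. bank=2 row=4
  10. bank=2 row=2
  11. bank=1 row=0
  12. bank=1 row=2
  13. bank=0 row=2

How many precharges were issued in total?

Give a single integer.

Acc 1: bank2 row1 -> MISS (open row1); precharges=0
Acc 2: bank1 row0 -> MISS (open row0); precharges=0
Acc 3: bank1 row0 -> HIT
Acc 4: bank1 row3 -> MISS (open row3); precharges=1
Acc 5: bank1 row2 -> MISS (open row2); precharges=2
Acc 6: bank0 row3 -> MISS (open row3); precharges=2
Acc 7: bank1 row2 -> HIT
Acc 8: bank1 row0 -> MISS (open row0); precharges=3
Acc 9: bank2 row4 -> MISS (open row4); precharges=4
Acc 10: bank2 row2 -> MISS (open row2); precharges=5
Acc 11: bank1 row0 -> HIT
Acc 12: bank1 row2 -> MISS (open row2); precharges=6
Acc 13: bank0 row2 -> MISS (open row2); precharges=7

Answer: 7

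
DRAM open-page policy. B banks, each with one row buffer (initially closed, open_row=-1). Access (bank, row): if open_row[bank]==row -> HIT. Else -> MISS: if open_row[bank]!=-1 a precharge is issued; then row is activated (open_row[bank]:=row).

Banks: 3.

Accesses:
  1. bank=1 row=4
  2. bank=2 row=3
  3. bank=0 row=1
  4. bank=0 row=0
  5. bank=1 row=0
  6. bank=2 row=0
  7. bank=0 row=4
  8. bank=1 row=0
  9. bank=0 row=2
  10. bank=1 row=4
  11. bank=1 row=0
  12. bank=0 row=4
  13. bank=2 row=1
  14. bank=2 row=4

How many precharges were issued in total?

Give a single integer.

Acc 1: bank1 row4 -> MISS (open row4); precharges=0
Acc 2: bank2 row3 -> MISS (open row3); precharges=0
Acc 3: bank0 row1 -> MISS (open row1); precharges=0
Acc 4: bank0 row0 -> MISS (open row0); precharges=1
Acc 5: bank1 row0 -> MISS (open row0); precharges=2
Acc 6: bank2 row0 -> MISS (open row0); precharges=3
Acc 7: bank0 row4 -> MISS (open row4); precharges=4
Acc 8: bank1 row0 -> HIT
Acc 9: bank0 row2 -> MISS (open row2); precharges=5
Acc 10: bank1 row4 -> MISS (open row4); precharges=6
Acc 11: bank1 row0 -> MISS (open row0); precharges=7
Acc 12: bank0 row4 -> MISS (open row4); precharges=8
Acc 13: bank2 row1 -> MISS (open row1); precharges=9
Acc 14: bank2 row4 -> MISS (open row4); precharges=10

Answer: 10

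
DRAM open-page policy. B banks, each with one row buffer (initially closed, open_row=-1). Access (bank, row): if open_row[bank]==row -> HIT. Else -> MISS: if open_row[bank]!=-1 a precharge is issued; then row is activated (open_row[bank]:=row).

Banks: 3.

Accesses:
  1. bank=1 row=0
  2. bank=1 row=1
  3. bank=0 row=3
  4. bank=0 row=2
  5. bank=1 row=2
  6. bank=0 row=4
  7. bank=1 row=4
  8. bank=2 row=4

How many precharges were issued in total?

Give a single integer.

Acc 1: bank1 row0 -> MISS (open row0); precharges=0
Acc 2: bank1 row1 -> MISS (open row1); precharges=1
Acc 3: bank0 row3 -> MISS (open row3); precharges=1
Acc 4: bank0 row2 -> MISS (open row2); precharges=2
Acc 5: bank1 row2 -> MISS (open row2); precharges=3
Acc 6: bank0 row4 -> MISS (open row4); precharges=4
Acc 7: bank1 row4 -> MISS (open row4); precharges=5
Acc 8: bank2 row4 -> MISS (open row4); precharges=5

Answer: 5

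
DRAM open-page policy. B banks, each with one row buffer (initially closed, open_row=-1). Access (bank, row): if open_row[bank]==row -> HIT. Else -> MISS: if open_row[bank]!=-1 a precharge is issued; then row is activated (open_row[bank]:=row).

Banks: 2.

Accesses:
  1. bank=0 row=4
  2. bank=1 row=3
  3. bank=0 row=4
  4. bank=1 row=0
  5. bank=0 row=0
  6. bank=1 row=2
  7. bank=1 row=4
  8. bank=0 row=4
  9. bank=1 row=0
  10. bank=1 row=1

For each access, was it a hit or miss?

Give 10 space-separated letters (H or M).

Acc 1: bank0 row4 -> MISS (open row4); precharges=0
Acc 2: bank1 row3 -> MISS (open row3); precharges=0
Acc 3: bank0 row4 -> HIT
Acc 4: bank1 row0 -> MISS (open row0); precharges=1
Acc 5: bank0 row0 -> MISS (open row0); precharges=2
Acc 6: bank1 row2 -> MISS (open row2); precharges=3
Acc 7: bank1 row4 -> MISS (open row4); precharges=4
Acc 8: bank0 row4 -> MISS (open row4); precharges=5
Acc 9: bank1 row0 -> MISS (open row0); precharges=6
Acc 10: bank1 row1 -> MISS (open row1); precharges=7

Answer: M M H M M M M M M M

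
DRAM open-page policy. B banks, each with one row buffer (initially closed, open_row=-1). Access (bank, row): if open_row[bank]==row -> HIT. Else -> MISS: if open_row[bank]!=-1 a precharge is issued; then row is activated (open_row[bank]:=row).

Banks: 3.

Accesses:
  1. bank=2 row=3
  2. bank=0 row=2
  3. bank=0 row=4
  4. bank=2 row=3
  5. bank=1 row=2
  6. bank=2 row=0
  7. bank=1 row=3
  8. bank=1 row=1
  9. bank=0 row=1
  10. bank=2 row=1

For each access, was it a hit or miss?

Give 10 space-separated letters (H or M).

Answer: M M M H M M M M M M

Derivation:
Acc 1: bank2 row3 -> MISS (open row3); precharges=0
Acc 2: bank0 row2 -> MISS (open row2); precharges=0
Acc 3: bank0 row4 -> MISS (open row4); precharges=1
Acc 4: bank2 row3 -> HIT
Acc 5: bank1 row2 -> MISS (open row2); precharges=1
Acc 6: bank2 row0 -> MISS (open row0); precharges=2
Acc 7: bank1 row3 -> MISS (open row3); precharges=3
Acc 8: bank1 row1 -> MISS (open row1); precharges=4
Acc 9: bank0 row1 -> MISS (open row1); precharges=5
Acc 10: bank2 row1 -> MISS (open row1); precharges=6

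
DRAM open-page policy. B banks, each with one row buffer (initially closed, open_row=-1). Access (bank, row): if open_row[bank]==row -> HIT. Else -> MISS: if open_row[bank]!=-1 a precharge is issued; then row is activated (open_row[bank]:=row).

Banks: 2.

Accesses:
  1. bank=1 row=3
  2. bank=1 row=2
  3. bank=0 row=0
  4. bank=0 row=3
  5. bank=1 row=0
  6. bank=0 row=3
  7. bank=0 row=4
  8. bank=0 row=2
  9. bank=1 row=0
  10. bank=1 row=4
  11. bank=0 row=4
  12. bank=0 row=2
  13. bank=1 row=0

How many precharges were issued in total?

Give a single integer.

Acc 1: bank1 row3 -> MISS (open row3); precharges=0
Acc 2: bank1 row2 -> MISS (open row2); precharges=1
Acc 3: bank0 row0 -> MISS (open row0); precharges=1
Acc 4: bank0 row3 -> MISS (open row3); precharges=2
Acc 5: bank1 row0 -> MISS (open row0); precharges=3
Acc 6: bank0 row3 -> HIT
Acc 7: bank0 row4 -> MISS (open row4); precharges=4
Acc 8: bank0 row2 -> MISS (open row2); precharges=5
Acc 9: bank1 row0 -> HIT
Acc 10: bank1 row4 -> MISS (open row4); precharges=6
Acc 11: bank0 row4 -> MISS (open row4); precharges=7
Acc 12: bank0 row2 -> MISS (open row2); precharges=8
Acc 13: bank1 row0 -> MISS (open row0); precharges=9

Answer: 9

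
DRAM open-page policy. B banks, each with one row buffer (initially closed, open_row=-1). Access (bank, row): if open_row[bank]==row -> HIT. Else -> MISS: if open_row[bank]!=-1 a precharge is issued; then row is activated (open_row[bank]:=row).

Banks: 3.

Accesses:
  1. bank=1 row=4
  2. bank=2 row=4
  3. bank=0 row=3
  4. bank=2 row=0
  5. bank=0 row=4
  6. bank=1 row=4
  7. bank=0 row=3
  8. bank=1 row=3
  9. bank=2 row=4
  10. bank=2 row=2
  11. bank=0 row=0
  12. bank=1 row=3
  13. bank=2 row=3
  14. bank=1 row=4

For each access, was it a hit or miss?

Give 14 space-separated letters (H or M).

Acc 1: bank1 row4 -> MISS (open row4); precharges=0
Acc 2: bank2 row4 -> MISS (open row4); precharges=0
Acc 3: bank0 row3 -> MISS (open row3); precharges=0
Acc 4: bank2 row0 -> MISS (open row0); precharges=1
Acc 5: bank0 row4 -> MISS (open row4); precharges=2
Acc 6: bank1 row4 -> HIT
Acc 7: bank0 row3 -> MISS (open row3); precharges=3
Acc 8: bank1 row3 -> MISS (open row3); precharges=4
Acc 9: bank2 row4 -> MISS (open row4); precharges=5
Acc 10: bank2 row2 -> MISS (open row2); precharges=6
Acc 11: bank0 row0 -> MISS (open row0); precharges=7
Acc 12: bank1 row3 -> HIT
Acc 13: bank2 row3 -> MISS (open row3); precharges=8
Acc 14: bank1 row4 -> MISS (open row4); precharges=9

Answer: M M M M M H M M M M M H M M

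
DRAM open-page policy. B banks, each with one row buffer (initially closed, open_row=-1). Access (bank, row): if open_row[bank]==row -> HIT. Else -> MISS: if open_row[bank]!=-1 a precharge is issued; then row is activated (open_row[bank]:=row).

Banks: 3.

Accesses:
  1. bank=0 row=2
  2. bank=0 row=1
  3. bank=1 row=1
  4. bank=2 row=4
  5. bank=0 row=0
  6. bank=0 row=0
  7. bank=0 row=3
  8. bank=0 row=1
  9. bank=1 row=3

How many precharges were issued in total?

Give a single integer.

Acc 1: bank0 row2 -> MISS (open row2); precharges=0
Acc 2: bank0 row1 -> MISS (open row1); precharges=1
Acc 3: bank1 row1 -> MISS (open row1); precharges=1
Acc 4: bank2 row4 -> MISS (open row4); precharges=1
Acc 5: bank0 row0 -> MISS (open row0); precharges=2
Acc 6: bank0 row0 -> HIT
Acc 7: bank0 row3 -> MISS (open row3); precharges=3
Acc 8: bank0 row1 -> MISS (open row1); precharges=4
Acc 9: bank1 row3 -> MISS (open row3); precharges=5

Answer: 5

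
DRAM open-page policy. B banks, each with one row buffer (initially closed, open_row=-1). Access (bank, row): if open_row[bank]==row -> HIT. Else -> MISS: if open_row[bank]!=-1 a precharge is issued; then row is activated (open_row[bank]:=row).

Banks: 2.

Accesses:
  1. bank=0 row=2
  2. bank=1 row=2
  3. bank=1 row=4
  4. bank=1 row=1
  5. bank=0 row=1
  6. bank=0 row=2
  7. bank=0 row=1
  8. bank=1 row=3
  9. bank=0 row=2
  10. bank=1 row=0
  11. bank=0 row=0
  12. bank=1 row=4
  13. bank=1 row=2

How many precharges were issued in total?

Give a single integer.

Answer: 11

Derivation:
Acc 1: bank0 row2 -> MISS (open row2); precharges=0
Acc 2: bank1 row2 -> MISS (open row2); precharges=0
Acc 3: bank1 row4 -> MISS (open row4); precharges=1
Acc 4: bank1 row1 -> MISS (open row1); precharges=2
Acc 5: bank0 row1 -> MISS (open row1); precharges=3
Acc 6: bank0 row2 -> MISS (open row2); precharges=4
Acc 7: bank0 row1 -> MISS (open row1); precharges=5
Acc 8: bank1 row3 -> MISS (open row3); precharges=6
Acc 9: bank0 row2 -> MISS (open row2); precharges=7
Acc 10: bank1 row0 -> MISS (open row0); precharges=8
Acc 11: bank0 row0 -> MISS (open row0); precharges=9
Acc 12: bank1 row4 -> MISS (open row4); precharges=10
Acc 13: bank1 row2 -> MISS (open row2); precharges=11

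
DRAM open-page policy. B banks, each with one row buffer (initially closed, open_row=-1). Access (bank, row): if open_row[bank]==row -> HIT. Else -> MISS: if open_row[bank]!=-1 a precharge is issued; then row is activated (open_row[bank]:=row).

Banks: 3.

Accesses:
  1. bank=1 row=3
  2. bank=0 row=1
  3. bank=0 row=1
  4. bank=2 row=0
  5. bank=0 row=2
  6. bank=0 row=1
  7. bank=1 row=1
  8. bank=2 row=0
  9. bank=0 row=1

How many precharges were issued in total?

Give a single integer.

Acc 1: bank1 row3 -> MISS (open row3); precharges=0
Acc 2: bank0 row1 -> MISS (open row1); precharges=0
Acc 3: bank0 row1 -> HIT
Acc 4: bank2 row0 -> MISS (open row0); precharges=0
Acc 5: bank0 row2 -> MISS (open row2); precharges=1
Acc 6: bank0 row1 -> MISS (open row1); precharges=2
Acc 7: bank1 row1 -> MISS (open row1); precharges=3
Acc 8: bank2 row0 -> HIT
Acc 9: bank0 row1 -> HIT

Answer: 3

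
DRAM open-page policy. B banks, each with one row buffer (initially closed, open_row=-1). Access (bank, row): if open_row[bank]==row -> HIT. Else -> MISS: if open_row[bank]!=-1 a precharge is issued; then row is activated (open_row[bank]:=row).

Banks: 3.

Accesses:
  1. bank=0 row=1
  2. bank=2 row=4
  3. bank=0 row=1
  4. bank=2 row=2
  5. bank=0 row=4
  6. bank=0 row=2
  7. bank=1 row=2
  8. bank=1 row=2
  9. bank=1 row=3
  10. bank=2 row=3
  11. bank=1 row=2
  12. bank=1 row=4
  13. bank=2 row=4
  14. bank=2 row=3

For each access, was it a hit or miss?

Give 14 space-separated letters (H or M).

Acc 1: bank0 row1 -> MISS (open row1); precharges=0
Acc 2: bank2 row4 -> MISS (open row4); precharges=0
Acc 3: bank0 row1 -> HIT
Acc 4: bank2 row2 -> MISS (open row2); precharges=1
Acc 5: bank0 row4 -> MISS (open row4); precharges=2
Acc 6: bank0 row2 -> MISS (open row2); precharges=3
Acc 7: bank1 row2 -> MISS (open row2); precharges=3
Acc 8: bank1 row2 -> HIT
Acc 9: bank1 row3 -> MISS (open row3); precharges=4
Acc 10: bank2 row3 -> MISS (open row3); precharges=5
Acc 11: bank1 row2 -> MISS (open row2); precharges=6
Acc 12: bank1 row4 -> MISS (open row4); precharges=7
Acc 13: bank2 row4 -> MISS (open row4); precharges=8
Acc 14: bank2 row3 -> MISS (open row3); precharges=9

Answer: M M H M M M M H M M M M M M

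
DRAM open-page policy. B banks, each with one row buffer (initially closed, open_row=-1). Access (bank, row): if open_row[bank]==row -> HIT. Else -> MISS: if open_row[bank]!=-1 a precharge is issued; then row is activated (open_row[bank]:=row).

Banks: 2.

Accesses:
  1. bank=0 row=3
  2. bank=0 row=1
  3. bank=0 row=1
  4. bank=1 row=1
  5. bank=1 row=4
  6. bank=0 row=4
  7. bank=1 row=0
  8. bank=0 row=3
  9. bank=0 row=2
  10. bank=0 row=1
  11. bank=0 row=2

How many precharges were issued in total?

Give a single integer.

Acc 1: bank0 row3 -> MISS (open row3); precharges=0
Acc 2: bank0 row1 -> MISS (open row1); precharges=1
Acc 3: bank0 row1 -> HIT
Acc 4: bank1 row1 -> MISS (open row1); precharges=1
Acc 5: bank1 row4 -> MISS (open row4); precharges=2
Acc 6: bank0 row4 -> MISS (open row4); precharges=3
Acc 7: bank1 row0 -> MISS (open row0); precharges=4
Acc 8: bank0 row3 -> MISS (open row3); precharges=5
Acc 9: bank0 row2 -> MISS (open row2); precharges=6
Acc 10: bank0 row1 -> MISS (open row1); precharges=7
Acc 11: bank0 row2 -> MISS (open row2); precharges=8

Answer: 8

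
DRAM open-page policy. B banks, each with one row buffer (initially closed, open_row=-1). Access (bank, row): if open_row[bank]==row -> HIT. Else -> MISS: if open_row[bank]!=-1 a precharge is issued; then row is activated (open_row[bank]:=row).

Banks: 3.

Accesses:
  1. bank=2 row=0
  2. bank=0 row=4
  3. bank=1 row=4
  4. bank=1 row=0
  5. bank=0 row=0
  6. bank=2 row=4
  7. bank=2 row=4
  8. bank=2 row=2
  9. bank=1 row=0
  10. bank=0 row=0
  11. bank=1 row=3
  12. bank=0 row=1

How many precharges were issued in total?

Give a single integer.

Answer: 6

Derivation:
Acc 1: bank2 row0 -> MISS (open row0); precharges=0
Acc 2: bank0 row4 -> MISS (open row4); precharges=0
Acc 3: bank1 row4 -> MISS (open row4); precharges=0
Acc 4: bank1 row0 -> MISS (open row0); precharges=1
Acc 5: bank0 row0 -> MISS (open row0); precharges=2
Acc 6: bank2 row4 -> MISS (open row4); precharges=3
Acc 7: bank2 row4 -> HIT
Acc 8: bank2 row2 -> MISS (open row2); precharges=4
Acc 9: bank1 row0 -> HIT
Acc 10: bank0 row0 -> HIT
Acc 11: bank1 row3 -> MISS (open row3); precharges=5
Acc 12: bank0 row1 -> MISS (open row1); precharges=6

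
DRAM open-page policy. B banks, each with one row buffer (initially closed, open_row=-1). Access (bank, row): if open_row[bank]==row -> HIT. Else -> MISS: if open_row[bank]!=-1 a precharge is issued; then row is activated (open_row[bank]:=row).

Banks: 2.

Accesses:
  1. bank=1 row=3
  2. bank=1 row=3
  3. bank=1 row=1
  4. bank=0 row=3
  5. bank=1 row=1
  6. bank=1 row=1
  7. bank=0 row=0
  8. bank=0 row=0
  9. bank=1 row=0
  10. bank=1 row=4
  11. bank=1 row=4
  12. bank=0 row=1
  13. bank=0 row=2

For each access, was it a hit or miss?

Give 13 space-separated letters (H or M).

Acc 1: bank1 row3 -> MISS (open row3); precharges=0
Acc 2: bank1 row3 -> HIT
Acc 3: bank1 row1 -> MISS (open row1); precharges=1
Acc 4: bank0 row3 -> MISS (open row3); precharges=1
Acc 5: bank1 row1 -> HIT
Acc 6: bank1 row1 -> HIT
Acc 7: bank0 row0 -> MISS (open row0); precharges=2
Acc 8: bank0 row0 -> HIT
Acc 9: bank1 row0 -> MISS (open row0); precharges=3
Acc 10: bank1 row4 -> MISS (open row4); precharges=4
Acc 11: bank1 row4 -> HIT
Acc 12: bank0 row1 -> MISS (open row1); precharges=5
Acc 13: bank0 row2 -> MISS (open row2); precharges=6

Answer: M H M M H H M H M M H M M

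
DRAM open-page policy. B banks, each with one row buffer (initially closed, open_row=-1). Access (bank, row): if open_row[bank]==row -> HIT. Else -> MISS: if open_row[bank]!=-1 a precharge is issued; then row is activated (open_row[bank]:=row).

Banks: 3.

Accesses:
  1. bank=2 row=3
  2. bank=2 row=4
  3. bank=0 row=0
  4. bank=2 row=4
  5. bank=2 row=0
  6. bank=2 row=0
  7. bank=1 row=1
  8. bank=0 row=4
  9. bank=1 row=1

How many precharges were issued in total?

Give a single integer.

Answer: 3

Derivation:
Acc 1: bank2 row3 -> MISS (open row3); precharges=0
Acc 2: bank2 row4 -> MISS (open row4); precharges=1
Acc 3: bank0 row0 -> MISS (open row0); precharges=1
Acc 4: bank2 row4 -> HIT
Acc 5: bank2 row0 -> MISS (open row0); precharges=2
Acc 6: bank2 row0 -> HIT
Acc 7: bank1 row1 -> MISS (open row1); precharges=2
Acc 8: bank0 row4 -> MISS (open row4); precharges=3
Acc 9: bank1 row1 -> HIT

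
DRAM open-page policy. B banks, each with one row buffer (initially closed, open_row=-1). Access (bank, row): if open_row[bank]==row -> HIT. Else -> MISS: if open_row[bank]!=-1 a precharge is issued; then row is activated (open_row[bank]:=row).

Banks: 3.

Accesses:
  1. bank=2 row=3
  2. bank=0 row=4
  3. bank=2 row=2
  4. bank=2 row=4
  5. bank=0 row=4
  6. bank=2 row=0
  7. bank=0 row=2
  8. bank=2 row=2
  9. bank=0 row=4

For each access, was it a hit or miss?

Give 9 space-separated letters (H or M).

Answer: M M M M H M M M M

Derivation:
Acc 1: bank2 row3 -> MISS (open row3); precharges=0
Acc 2: bank0 row4 -> MISS (open row4); precharges=0
Acc 3: bank2 row2 -> MISS (open row2); precharges=1
Acc 4: bank2 row4 -> MISS (open row4); precharges=2
Acc 5: bank0 row4 -> HIT
Acc 6: bank2 row0 -> MISS (open row0); precharges=3
Acc 7: bank0 row2 -> MISS (open row2); precharges=4
Acc 8: bank2 row2 -> MISS (open row2); precharges=5
Acc 9: bank0 row4 -> MISS (open row4); precharges=6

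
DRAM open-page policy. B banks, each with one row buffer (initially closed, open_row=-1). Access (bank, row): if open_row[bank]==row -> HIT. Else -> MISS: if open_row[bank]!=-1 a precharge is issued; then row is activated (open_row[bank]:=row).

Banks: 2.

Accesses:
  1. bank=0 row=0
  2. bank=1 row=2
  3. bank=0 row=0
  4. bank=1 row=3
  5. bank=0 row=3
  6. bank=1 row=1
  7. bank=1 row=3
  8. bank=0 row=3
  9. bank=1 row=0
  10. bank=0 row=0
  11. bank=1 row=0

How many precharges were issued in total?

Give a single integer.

Answer: 6

Derivation:
Acc 1: bank0 row0 -> MISS (open row0); precharges=0
Acc 2: bank1 row2 -> MISS (open row2); precharges=0
Acc 3: bank0 row0 -> HIT
Acc 4: bank1 row3 -> MISS (open row3); precharges=1
Acc 5: bank0 row3 -> MISS (open row3); precharges=2
Acc 6: bank1 row1 -> MISS (open row1); precharges=3
Acc 7: bank1 row3 -> MISS (open row3); precharges=4
Acc 8: bank0 row3 -> HIT
Acc 9: bank1 row0 -> MISS (open row0); precharges=5
Acc 10: bank0 row0 -> MISS (open row0); precharges=6
Acc 11: bank1 row0 -> HIT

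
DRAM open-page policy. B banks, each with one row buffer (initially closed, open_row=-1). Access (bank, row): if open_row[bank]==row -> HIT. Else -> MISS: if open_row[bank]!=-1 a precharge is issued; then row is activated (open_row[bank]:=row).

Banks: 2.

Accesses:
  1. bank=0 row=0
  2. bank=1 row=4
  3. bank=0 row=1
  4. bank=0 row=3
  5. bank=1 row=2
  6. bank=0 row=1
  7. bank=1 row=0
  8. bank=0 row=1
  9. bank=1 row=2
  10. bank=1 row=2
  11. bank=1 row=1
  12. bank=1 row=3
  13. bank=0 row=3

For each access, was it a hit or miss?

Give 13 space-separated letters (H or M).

Answer: M M M M M M M H M H M M M

Derivation:
Acc 1: bank0 row0 -> MISS (open row0); precharges=0
Acc 2: bank1 row4 -> MISS (open row4); precharges=0
Acc 3: bank0 row1 -> MISS (open row1); precharges=1
Acc 4: bank0 row3 -> MISS (open row3); precharges=2
Acc 5: bank1 row2 -> MISS (open row2); precharges=3
Acc 6: bank0 row1 -> MISS (open row1); precharges=4
Acc 7: bank1 row0 -> MISS (open row0); precharges=5
Acc 8: bank0 row1 -> HIT
Acc 9: bank1 row2 -> MISS (open row2); precharges=6
Acc 10: bank1 row2 -> HIT
Acc 11: bank1 row1 -> MISS (open row1); precharges=7
Acc 12: bank1 row3 -> MISS (open row3); precharges=8
Acc 13: bank0 row3 -> MISS (open row3); precharges=9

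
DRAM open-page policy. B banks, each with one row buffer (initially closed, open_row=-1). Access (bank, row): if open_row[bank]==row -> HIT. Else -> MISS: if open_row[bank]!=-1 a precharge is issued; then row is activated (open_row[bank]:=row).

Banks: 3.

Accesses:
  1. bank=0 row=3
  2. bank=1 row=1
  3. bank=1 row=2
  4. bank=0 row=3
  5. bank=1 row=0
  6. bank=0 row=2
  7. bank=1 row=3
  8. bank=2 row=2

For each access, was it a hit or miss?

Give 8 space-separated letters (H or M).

Acc 1: bank0 row3 -> MISS (open row3); precharges=0
Acc 2: bank1 row1 -> MISS (open row1); precharges=0
Acc 3: bank1 row2 -> MISS (open row2); precharges=1
Acc 4: bank0 row3 -> HIT
Acc 5: bank1 row0 -> MISS (open row0); precharges=2
Acc 6: bank0 row2 -> MISS (open row2); precharges=3
Acc 7: bank1 row3 -> MISS (open row3); precharges=4
Acc 8: bank2 row2 -> MISS (open row2); precharges=4

Answer: M M M H M M M M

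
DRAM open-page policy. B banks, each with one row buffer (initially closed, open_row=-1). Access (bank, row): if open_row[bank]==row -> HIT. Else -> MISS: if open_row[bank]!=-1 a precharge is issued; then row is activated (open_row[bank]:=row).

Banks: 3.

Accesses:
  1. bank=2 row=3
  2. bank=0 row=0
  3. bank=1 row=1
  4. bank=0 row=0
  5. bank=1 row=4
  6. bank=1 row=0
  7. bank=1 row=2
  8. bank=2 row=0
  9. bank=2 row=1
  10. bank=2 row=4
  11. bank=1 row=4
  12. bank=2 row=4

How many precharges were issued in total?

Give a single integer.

Answer: 7

Derivation:
Acc 1: bank2 row3 -> MISS (open row3); precharges=0
Acc 2: bank0 row0 -> MISS (open row0); precharges=0
Acc 3: bank1 row1 -> MISS (open row1); precharges=0
Acc 4: bank0 row0 -> HIT
Acc 5: bank1 row4 -> MISS (open row4); precharges=1
Acc 6: bank1 row0 -> MISS (open row0); precharges=2
Acc 7: bank1 row2 -> MISS (open row2); precharges=3
Acc 8: bank2 row0 -> MISS (open row0); precharges=4
Acc 9: bank2 row1 -> MISS (open row1); precharges=5
Acc 10: bank2 row4 -> MISS (open row4); precharges=6
Acc 11: bank1 row4 -> MISS (open row4); precharges=7
Acc 12: bank2 row4 -> HIT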